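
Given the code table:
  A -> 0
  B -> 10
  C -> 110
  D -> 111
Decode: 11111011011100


Decoding:
111 -> D
110 -> C
110 -> C
111 -> D
0 -> A
0 -> A


Result: DCCDAA


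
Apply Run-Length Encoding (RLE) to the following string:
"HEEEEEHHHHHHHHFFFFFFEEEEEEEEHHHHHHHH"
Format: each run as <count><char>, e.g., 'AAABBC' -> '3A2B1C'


Scanning runs left to right:
  i=0: run of 'H' x 1 -> '1H'
  i=1: run of 'E' x 5 -> '5E'
  i=6: run of 'H' x 8 -> '8H'
  i=14: run of 'F' x 6 -> '6F'
  i=20: run of 'E' x 8 -> '8E'
  i=28: run of 'H' x 8 -> '8H'

RLE = 1H5E8H6F8E8H


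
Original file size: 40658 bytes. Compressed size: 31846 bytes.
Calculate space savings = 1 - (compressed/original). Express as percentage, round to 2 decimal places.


ratio = compressed/original = 31846/40658 = 0.783265
savings = 1 - ratio = 1 - 0.783265 = 0.216735
as a percentage: 0.216735 * 100 = 21.67%

Space savings = 1 - 31846/40658 = 21.67%


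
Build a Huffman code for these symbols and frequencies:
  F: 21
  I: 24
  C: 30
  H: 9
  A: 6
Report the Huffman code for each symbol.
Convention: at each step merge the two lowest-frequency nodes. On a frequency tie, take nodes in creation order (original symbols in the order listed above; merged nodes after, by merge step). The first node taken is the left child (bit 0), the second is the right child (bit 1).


Huffman tree construction:
Step 1: Merge A(6) + H(9) = 15
Step 2: Merge (A+H)(15) + F(21) = 36
Step 3: Merge I(24) + C(30) = 54
Step 4: Merge ((A+H)+F)(36) + (I+C)(54) = 90
Read each symbol's code off the tree from the root (left child = 0, right child = 1).

Codes:
  F: 01 (length 2)
  I: 10 (length 2)
  C: 11 (length 2)
  H: 001 (length 3)
  A: 000 (length 3)
Average code length: 195/90 = 2.1667 bits/symbol


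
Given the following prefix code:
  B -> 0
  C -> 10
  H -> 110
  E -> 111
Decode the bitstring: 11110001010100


Decoding step by step:
Bits 111 -> E
Bits 10 -> C
Bits 0 -> B
Bits 0 -> B
Bits 10 -> C
Bits 10 -> C
Bits 10 -> C
Bits 0 -> B


Decoded message: ECBBCCCB


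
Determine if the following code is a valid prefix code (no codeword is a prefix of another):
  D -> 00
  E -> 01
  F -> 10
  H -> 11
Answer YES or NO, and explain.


Checking each pair (does one codeword prefix another?):
  D='00' vs E='01': no prefix
  D='00' vs F='10': no prefix
  D='00' vs H='11': no prefix
  E='01' vs D='00': no prefix
  E='01' vs F='10': no prefix
  E='01' vs H='11': no prefix
  F='10' vs D='00': no prefix
  F='10' vs E='01': no prefix
  F='10' vs H='11': no prefix
  H='11' vs D='00': no prefix
  H='11' vs E='01': no prefix
  H='11' vs F='10': no prefix
No violation found over all pairs.

YES -- this is a valid prefix code. No codeword is a prefix of any other codeword.


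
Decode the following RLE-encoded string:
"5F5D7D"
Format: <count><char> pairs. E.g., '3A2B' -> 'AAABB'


Expanding each <count><char> pair:
  5F -> 'FFFFF'
  5D -> 'DDDDD'
  7D -> 'DDDDDDD'

Decoded = FFFFFDDDDDDDDDDDD


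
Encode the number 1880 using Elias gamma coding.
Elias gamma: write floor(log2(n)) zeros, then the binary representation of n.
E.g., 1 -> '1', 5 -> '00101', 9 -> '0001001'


num_bits = floor(log2(1880)) + 1 = 11
leading_zeros = num_bits - 1 = 10
binary(1880) = 11101011000

Elias gamma(1880) = '0000000000' + '11101011000' = 000000000011101011000 (21 bits)


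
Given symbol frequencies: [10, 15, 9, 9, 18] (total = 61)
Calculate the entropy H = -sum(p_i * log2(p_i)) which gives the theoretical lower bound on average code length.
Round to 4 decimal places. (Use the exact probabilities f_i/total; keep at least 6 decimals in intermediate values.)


Per-symbol terms -p_i * log2(p_i) with p_i = f_i/61:
  p = 10/61 = 0.163934: log2(p) = -2.608809, -p*log2(p) = 0.427674
  p = 15/61 = 0.245902: log2(p) = -2.023847, -p*log2(p) = 0.497667
  p = 9/61 = 0.147541: log2(p) = -2.760812, -p*log2(p) = 0.407333
  p = 9/61 = 0.147541: log2(p) = -2.760812, -p*log2(p) = 0.407333
  p = 18/61 = 0.295082: log2(p) = -1.760812, -p*log2(p) = 0.519584
H = 0.427674 + 0.497667 + 0.407333 + 0.407333 + 0.519584 = 2.259591

H = 2.2596 bits/symbol


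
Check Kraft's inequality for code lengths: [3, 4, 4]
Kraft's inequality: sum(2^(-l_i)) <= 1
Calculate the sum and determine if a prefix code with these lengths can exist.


Sum = 2^(-3) + 2^(-4) + 2^(-4)
    = 0.125 + 0.0625 + 0.0625
    = 4/16 = 0.25
Since 0.25 <= 1, Kraft's inequality IS satisfied.
A prefix code with these lengths CAN exist.

Kraft sum = 0.25. Satisfied.


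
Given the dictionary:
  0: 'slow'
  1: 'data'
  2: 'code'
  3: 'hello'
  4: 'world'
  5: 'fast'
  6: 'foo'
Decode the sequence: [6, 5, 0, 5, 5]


Look up each index in the dictionary:
  6 -> 'foo'
  5 -> 'fast'
  0 -> 'slow'
  5 -> 'fast'
  5 -> 'fast'

Decoded: "foo fast slow fast fast"


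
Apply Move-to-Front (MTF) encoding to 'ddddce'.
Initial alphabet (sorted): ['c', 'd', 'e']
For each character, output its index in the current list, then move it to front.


MTF encoding:
'd': index 1 in ['c', 'd', 'e'] -> ['d', 'c', 'e']
'd': index 0 in ['d', 'c', 'e'] -> ['d', 'c', 'e']
'd': index 0 in ['d', 'c', 'e'] -> ['d', 'c', 'e']
'd': index 0 in ['d', 'c', 'e'] -> ['d', 'c', 'e']
'c': index 1 in ['d', 'c', 'e'] -> ['c', 'd', 'e']
'e': index 2 in ['c', 'd', 'e'] -> ['e', 'c', 'd']


Output: [1, 0, 0, 0, 1, 2]


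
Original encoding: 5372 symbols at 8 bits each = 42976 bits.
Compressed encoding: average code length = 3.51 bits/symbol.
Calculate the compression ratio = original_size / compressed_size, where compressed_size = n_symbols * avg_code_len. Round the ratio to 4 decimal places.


original_size = n_symbols * orig_bits = 5372 * 8 = 42976 bits
compressed_size = n_symbols * avg_code_len = 5372 * 3.51 = 18855.72 bits
ratio = original_size / compressed_size = 42976 / 18855.72 = 2.2792

Compression ratio = 2.2792


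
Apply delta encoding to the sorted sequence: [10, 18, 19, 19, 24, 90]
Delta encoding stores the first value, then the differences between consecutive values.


First value: 10
Deltas:
  18 - 10 = 8
  19 - 18 = 1
  19 - 19 = 0
  24 - 19 = 5
  90 - 24 = 66


Delta encoded: [10, 8, 1, 0, 5, 66]


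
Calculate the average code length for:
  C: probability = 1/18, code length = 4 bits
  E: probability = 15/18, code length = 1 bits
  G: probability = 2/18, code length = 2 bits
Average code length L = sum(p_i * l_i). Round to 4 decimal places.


Weighted contributions p_i * l_i:
  C: (1/18) * 4 = 4/18
  E: (15/18) * 1 = 15/18
  G: (2/18) * 2 = 4/18
Sum = (4 + 15 + 4)/18 = 23/18

L = 23/18 = 1.2778 bits/symbol


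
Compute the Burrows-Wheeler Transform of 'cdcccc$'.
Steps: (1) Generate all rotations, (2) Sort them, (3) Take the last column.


Rotations (sorted):
  0: $cdcccc -> last char: c
  1: c$cdccc -> last char: c
  2: cc$cdcc -> last char: c
  3: ccc$cdc -> last char: c
  4: cccc$cd -> last char: d
  5: cdcccc$ -> last char: $
  6: dcccc$c -> last char: c


BWT = ccccd$c


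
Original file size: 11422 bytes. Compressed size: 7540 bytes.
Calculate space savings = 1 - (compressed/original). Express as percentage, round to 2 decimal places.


ratio = compressed/original = 7540/11422 = 0.66013
savings = 1 - ratio = 1 - 0.66013 = 0.33987
as a percentage: 0.33987 * 100 = 33.99%

Space savings = 1 - 7540/11422 = 33.99%


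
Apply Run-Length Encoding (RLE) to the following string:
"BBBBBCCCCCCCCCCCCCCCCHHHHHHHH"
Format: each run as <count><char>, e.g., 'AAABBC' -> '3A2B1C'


Scanning runs left to right:
  i=0: run of 'B' x 5 -> '5B'
  i=5: run of 'C' x 16 -> '16C'
  i=21: run of 'H' x 8 -> '8H'

RLE = 5B16C8H


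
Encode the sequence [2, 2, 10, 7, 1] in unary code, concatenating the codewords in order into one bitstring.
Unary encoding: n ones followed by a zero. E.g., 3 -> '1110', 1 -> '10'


Encode each number as n ones followed by a terminating 0:
  2 -> 110 (3 bits)
  2 -> 110 (3 bits)
  10 -> 11111111110 (11 bits)
  7 -> 11111110 (8 bits)
  1 -> 10 (2 bits)
Total length = 3 + 3 + 11 + 8 + 2 = 27 bits.

Unary([2, 2, 10, 7, 1]) = 110110111111111101111111010 (27 bits)


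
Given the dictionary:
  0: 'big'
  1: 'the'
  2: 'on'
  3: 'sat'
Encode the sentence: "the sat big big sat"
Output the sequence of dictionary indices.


Look up each word in the dictionary:
  'the' -> 1
  'sat' -> 3
  'big' -> 0
  'big' -> 0
  'sat' -> 3

Encoded: [1, 3, 0, 0, 3]


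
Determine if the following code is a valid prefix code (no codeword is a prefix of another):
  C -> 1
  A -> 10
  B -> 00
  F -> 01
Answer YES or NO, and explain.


Checking each pair (does one codeword prefix another?):
  C='1' vs A='10': prefix -- VIOLATION

NO -- this is NOT a valid prefix code. C (1) is a prefix of A (10).


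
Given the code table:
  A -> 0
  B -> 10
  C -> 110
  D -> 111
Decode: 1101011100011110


Decoding:
110 -> C
10 -> B
111 -> D
0 -> A
0 -> A
0 -> A
111 -> D
10 -> B


Result: CBDAAADB


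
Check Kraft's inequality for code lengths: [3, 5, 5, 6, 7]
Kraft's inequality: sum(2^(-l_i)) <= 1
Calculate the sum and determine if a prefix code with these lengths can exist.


Sum = 2^(-3) + 2^(-5) + 2^(-5) + 2^(-6) + 2^(-7)
    = 0.125 + 0.03125 + 0.03125 + 0.015625 + 0.0078125
    = 27/128 = 0.2109375
Since 0.2109375 <= 1, Kraft's inequality IS satisfied.
A prefix code with these lengths CAN exist.

Kraft sum = 0.2109375. Satisfied.


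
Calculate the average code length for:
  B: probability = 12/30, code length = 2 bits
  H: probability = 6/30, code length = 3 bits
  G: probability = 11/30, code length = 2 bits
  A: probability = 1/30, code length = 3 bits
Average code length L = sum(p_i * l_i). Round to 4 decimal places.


Weighted contributions p_i * l_i:
  B: (12/30) * 2 = 24/30
  H: (6/30) * 3 = 18/30
  G: (11/30) * 2 = 22/30
  A: (1/30) * 3 = 3/30
Sum = (24 + 18 + 22 + 3)/30 = 67/30

L = 67/30 = 2.2333 bits/symbol


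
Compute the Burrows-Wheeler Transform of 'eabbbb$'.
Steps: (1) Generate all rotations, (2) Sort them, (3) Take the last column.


Rotations (sorted):
  0: $eabbbb -> last char: b
  1: abbbb$e -> last char: e
  2: b$eabbb -> last char: b
  3: bb$eabb -> last char: b
  4: bbb$eab -> last char: b
  5: bbbb$ea -> last char: a
  6: eabbbb$ -> last char: $


BWT = bebbba$


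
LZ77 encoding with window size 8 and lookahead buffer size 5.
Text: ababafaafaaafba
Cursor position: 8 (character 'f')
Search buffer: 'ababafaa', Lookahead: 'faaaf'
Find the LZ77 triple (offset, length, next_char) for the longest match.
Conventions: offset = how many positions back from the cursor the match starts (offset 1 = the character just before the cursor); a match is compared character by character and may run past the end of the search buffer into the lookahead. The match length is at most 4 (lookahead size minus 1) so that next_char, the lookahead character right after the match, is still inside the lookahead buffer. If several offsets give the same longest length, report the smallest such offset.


Try each offset into the search buffer:
  offset=1 (pos 7, char 'a'): match length 0
  offset=2 (pos 6, char 'a'): match length 0
  offset=3 (pos 5, char 'f'): match length 3
  offset=4 (pos 4, char 'a'): match length 0
  offset=5 (pos 3, char 'b'): match length 0
  offset=6 (pos 2, char 'a'): match length 0
  offset=7 (pos 1, char 'b'): match length 0
  offset=8 (pos 0, char 'a'): match length 0
Longest match has length 3 at offset 3.
next_char = character at position 8 + 3 = 11 -> 'a'

Best match: offset=3, length=3 (matching 'faa' starting at position 5)
LZ77 triple: (3, 3, 'a')


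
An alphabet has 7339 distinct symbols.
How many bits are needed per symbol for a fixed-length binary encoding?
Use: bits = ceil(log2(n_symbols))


log2(7339) = 12.8414
Bracket: 2^12 = 4096 < 7339 <= 2^13 = 8192
So ceil(log2(7339)) = 13

bits = ceil(log2(7339)) = ceil(12.8414) = 13 bits


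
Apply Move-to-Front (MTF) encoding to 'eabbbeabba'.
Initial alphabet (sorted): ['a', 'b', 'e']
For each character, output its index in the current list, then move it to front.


MTF encoding:
'e': index 2 in ['a', 'b', 'e'] -> ['e', 'a', 'b']
'a': index 1 in ['e', 'a', 'b'] -> ['a', 'e', 'b']
'b': index 2 in ['a', 'e', 'b'] -> ['b', 'a', 'e']
'b': index 0 in ['b', 'a', 'e'] -> ['b', 'a', 'e']
'b': index 0 in ['b', 'a', 'e'] -> ['b', 'a', 'e']
'e': index 2 in ['b', 'a', 'e'] -> ['e', 'b', 'a']
'a': index 2 in ['e', 'b', 'a'] -> ['a', 'e', 'b']
'b': index 2 in ['a', 'e', 'b'] -> ['b', 'a', 'e']
'b': index 0 in ['b', 'a', 'e'] -> ['b', 'a', 'e']
'a': index 1 in ['b', 'a', 'e'] -> ['a', 'b', 'e']


Output: [2, 1, 2, 0, 0, 2, 2, 2, 0, 1]


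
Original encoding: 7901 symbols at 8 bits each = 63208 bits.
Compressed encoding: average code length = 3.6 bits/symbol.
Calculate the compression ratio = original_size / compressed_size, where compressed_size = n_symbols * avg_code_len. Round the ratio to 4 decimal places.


original_size = n_symbols * orig_bits = 7901 * 8 = 63208 bits
compressed_size = n_symbols * avg_code_len = 7901 * 3.6 = 28443.6 bits
ratio = original_size / compressed_size = 63208 / 28443.6 = 2.2222

Compression ratio = 2.2222


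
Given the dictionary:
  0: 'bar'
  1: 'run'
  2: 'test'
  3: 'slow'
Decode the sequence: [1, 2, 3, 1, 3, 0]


Look up each index in the dictionary:
  1 -> 'run'
  2 -> 'test'
  3 -> 'slow'
  1 -> 'run'
  3 -> 'slow'
  0 -> 'bar'

Decoded: "run test slow run slow bar"


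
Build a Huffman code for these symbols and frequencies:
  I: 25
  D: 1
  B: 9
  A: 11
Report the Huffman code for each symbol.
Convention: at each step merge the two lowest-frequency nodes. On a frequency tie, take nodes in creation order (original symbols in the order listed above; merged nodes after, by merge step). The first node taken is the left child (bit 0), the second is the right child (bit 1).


Huffman tree construction:
Step 1: Merge D(1) + B(9) = 10
Step 2: Merge (D+B)(10) + A(11) = 21
Step 3: Merge ((D+B)+A)(21) + I(25) = 46
Read each symbol's code off the tree from the root (left child = 0, right child = 1).

Codes:
  I: 1 (length 1)
  D: 000 (length 3)
  B: 001 (length 3)
  A: 01 (length 2)
Average code length: 77/46 = 1.6739 bits/symbol


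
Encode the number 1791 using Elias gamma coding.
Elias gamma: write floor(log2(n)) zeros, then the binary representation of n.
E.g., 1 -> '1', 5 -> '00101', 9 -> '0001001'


num_bits = floor(log2(1791)) + 1 = 11
leading_zeros = num_bits - 1 = 10
binary(1791) = 11011111111

Elias gamma(1791) = '0000000000' + '11011111111' = 000000000011011111111 (21 bits)


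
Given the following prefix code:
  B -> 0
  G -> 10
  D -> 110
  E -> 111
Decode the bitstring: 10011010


Decoding step by step:
Bits 10 -> G
Bits 0 -> B
Bits 110 -> D
Bits 10 -> G


Decoded message: GBDG


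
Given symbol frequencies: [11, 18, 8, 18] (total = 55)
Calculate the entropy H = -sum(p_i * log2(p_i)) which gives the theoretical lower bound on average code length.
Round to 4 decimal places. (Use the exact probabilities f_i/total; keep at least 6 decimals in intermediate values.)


Per-symbol terms -p_i * log2(p_i) with p_i = f_i/55:
  p = 11/55 = 0.200000: log2(p) = -2.321928, -p*log2(p) = 0.464386
  p = 18/55 = 0.327273: log2(p) = -1.611435, -p*log2(p) = 0.527379
  p = 8/55 = 0.145455: log2(p) = -2.781360, -p*log2(p) = 0.404561
  p = 18/55 = 0.327273: log2(p) = -1.611435, -p*log2(p) = 0.527379
H = 0.464386 + 0.527379 + 0.404561 + 0.527379 = 1.923705

H = 1.9237 bits/symbol


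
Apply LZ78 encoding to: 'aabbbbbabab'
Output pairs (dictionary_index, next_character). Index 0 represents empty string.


LZ78 encoding steps:
Dictionary: {0: ''}
Step 1: w='' (idx 0), next='a' -> output (0, 'a'), add 'a' as idx 1
Step 2: w='a' (idx 1), next='b' -> output (1, 'b'), add 'ab' as idx 2
Step 3: w='' (idx 0), next='b' -> output (0, 'b'), add 'b' as idx 3
Step 4: w='b' (idx 3), next='b' -> output (3, 'b'), add 'bb' as idx 4
Step 5: w='b' (idx 3), next='a' -> output (3, 'a'), add 'ba' as idx 5
Step 6: w='ba' (idx 5), next='b' -> output (5, 'b'), add 'bab' as idx 6


Encoded: [(0, 'a'), (1, 'b'), (0, 'b'), (3, 'b'), (3, 'a'), (5, 'b')]


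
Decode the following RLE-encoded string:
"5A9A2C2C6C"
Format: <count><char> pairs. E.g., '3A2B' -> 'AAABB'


Expanding each <count><char> pair:
  5A -> 'AAAAA'
  9A -> 'AAAAAAAAA'
  2C -> 'CC'
  2C -> 'CC'
  6C -> 'CCCCCC'

Decoded = AAAAAAAAAAAAAACCCCCCCCCC


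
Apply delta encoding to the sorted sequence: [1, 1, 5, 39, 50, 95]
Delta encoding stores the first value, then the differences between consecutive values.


First value: 1
Deltas:
  1 - 1 = 0
  5 - 1 = 4
  39 - 5 = 34
  50 - 39 = 11
  95 - 50 = 45


Delta encoded: [1, 0, 4, 34, 11, 45]


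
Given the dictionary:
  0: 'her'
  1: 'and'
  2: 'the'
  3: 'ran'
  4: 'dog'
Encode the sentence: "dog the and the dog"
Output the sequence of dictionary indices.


Look up each word in the dictionary:
  'dog' -> 4
  'the' -> 2
  'and' -> 1
  'the' -> 2
  'dog' -> 4

Encoded: [4, 2, 1, 2, 4]


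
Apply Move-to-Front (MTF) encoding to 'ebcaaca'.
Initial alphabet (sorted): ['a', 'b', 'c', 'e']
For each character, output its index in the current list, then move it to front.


MTF encoding:
'e': index 3 in ['a', 'b', 'c', 'e'] -> ['e', 'a', 'b', 'c']
'b': index 2 in ['e', 'a', 'b', 'c'] -> ['b', 'e', 'a', 'c']
'c': index 3 in ['b', 'e', 'a', 'c'] -> ['c', 'b', 'e', 'a']
'a': index 3 in ['c', 'b', 'e', 'a'] -> ['a', 'c', 'b', 'e']
'a': index 0 in ['a', 'c', 'b', 'e'] -> ['a', 'c', 'b', 'e']
'c': index 1 in ['a', 'c', 'b', 'e'] -> ['c', 'a', 'b', 'e']
'a': index 1 in ['c', 'a', 'b', 'e'] -> ['a', 'c', 'b', 'e']


Output: [3, 2, 3, 3, 0, 1, 1]


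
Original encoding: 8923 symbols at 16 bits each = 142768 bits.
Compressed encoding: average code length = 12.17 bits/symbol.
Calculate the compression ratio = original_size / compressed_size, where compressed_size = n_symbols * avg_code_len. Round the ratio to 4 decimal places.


original_size = n_symbols * orig_bits = 8923 * 16 = 142768 bits
compressed_size = n_symbols * avg_code_len = 8923 * 12.17 = 108592.91 bits
ratio = original_size / compressed_size = 142768 / 108592.91 = 1.3147

Compression ratio = 1.3147


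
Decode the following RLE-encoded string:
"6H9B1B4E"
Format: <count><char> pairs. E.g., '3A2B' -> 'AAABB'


Expanding each <count><char> pair:
  6H -> 'HHHHHH'
  9B -> 'BBBBBBBBB'
  1B -> 'B'
  4E -> 'EEEE'

Decoded = HHHHHHBBBBBBBBBBEEEE


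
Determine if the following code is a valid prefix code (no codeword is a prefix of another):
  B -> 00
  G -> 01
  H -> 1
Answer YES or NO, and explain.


Checking each pair (does one codeword prefix another?):
  B='00' vs G='01': no prefix
  B='00' vs H='1': no prefix
  G='01' vs B='00': no prefix
  G='01' vs H='1': no prefix
  H='1' vs B='00': no prefix
  H='1' vs G='01': no prefix
No violation found over all pairs.

YES -- this is a valid prefix code. No codeword is a prefix of any other codeword.


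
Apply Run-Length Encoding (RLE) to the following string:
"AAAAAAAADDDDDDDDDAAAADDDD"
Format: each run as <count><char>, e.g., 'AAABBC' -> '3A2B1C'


Scanning runs left to right:
  i=0: run of 'A' x 8 -> '8A'
  i=8: run of 'D' x 9 -> '9D'
  i=17: run of 'A' x 4 -> '4A'
  i=21: run of 'D' x 4 -> '4D'

RLE = 8A9D4A4D


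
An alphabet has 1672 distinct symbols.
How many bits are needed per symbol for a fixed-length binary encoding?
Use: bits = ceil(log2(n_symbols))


log2(1672) = 10.7074
Bracket: 2^10 = 1024 < 1672 <= 2^11 = 2048
So ceil(log2(1672)) = 11

bits = ceil(log2(1672)) = ceil(10.7074) = 11 bits


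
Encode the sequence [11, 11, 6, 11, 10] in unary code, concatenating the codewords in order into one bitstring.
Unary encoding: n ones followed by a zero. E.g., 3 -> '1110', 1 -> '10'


Encode each number as n ones followed by a terminating 0:
  11 -> 111111111110 (12 bits)
  11 -> 111111111110 (12 bits)
  6 -> 1111110 (7 bits)
  11 -> 111111111110 (12 bits)
  10 -> 11111111110 (11 bits)
Total length = 12 + 12 + 7 + 12 + 11 = 54 bits.

Unary([11, 11, 6, 11, 10]) = 111111111110111111111110111111011111111111011111111110 (54 bits)


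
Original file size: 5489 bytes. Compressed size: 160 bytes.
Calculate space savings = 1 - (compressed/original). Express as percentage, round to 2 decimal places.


ratio = compressed/original = 160/5489 = 0.029149
savings = 1 - ratio = 1 - 0.029149 = 0.970851
as a percentage: 0.970851 * 100 = 97.09%

Space savings = 1 - 160/5489 = 97.09%


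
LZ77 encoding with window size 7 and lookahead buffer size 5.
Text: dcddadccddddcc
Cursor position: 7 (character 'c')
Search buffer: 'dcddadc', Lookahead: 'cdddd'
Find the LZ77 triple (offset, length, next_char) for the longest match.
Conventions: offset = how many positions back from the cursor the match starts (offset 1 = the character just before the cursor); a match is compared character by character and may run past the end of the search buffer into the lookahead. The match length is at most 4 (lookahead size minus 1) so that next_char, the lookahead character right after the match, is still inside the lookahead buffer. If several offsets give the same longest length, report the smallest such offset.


Try each offset into the search buffer:
  offset=1 (pos 6, char 'c'): match length 1
  offset=2 (pos 5, char 'd'): match length 0
  offset=3 (pos 4, char 'a'): match length 0
  offset=4 (pos 3, char 'd'): match length 0
  offset=5 (pos 2, char 'd'): match length 0
  offset=6 (pos 1, char 'c'): match length 3
  offset=7 (pos 0, char 'd'): match length 0
Longest match has length 3 at offset 6.
next_char = character at position 7 + 3 = 10 -> 'd'

Best match: offset=6, length=3 (matching 'cdd' starting at position 1)
LZ77 triple: (6, 3, 'd')


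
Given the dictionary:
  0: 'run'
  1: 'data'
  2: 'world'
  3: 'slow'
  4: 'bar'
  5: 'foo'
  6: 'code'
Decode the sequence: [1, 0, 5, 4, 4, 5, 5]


Look up each index in the dictionary:
  1 -> 'data'
  0 -> 'run'
  5 -> 'foo'
  4 -> 'bar'
  4 -> 'bar'
  5 -> 'foo'
  5 -> 'foo'

Decoded: "data run foo bar bar foo foo"


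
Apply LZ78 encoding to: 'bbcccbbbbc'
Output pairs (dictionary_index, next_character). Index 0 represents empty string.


LZ78 encoding steps:
Dictionary: {0: ''}
Step 1: w='' (idx 0), next='b' -> output (0, 'b'), add 'b' as idx 1
Step 2: w='b' (idx 1), next='c' -> output (1, 'c'), add 'bc' as idx 2
Step 3: w='' (idx 0), next='c' -> output (0, 'c'), add 'c' as idx 3
Step 4: w='c' (idx 3), next='b' -> output (3, 'b'), add 'cb' as idx 4
Step 5: w='b' (idx 1), next='b' -> output (1, 'b'), add 'bb' as idx 5
Step 6: w='bc' (idx 2), end of input -> output (2, '')


Encoded: [(0, 'b'), (1, 'c'), (0, 'c'), (3, 'b'), (1, 'b'), (2, '')]


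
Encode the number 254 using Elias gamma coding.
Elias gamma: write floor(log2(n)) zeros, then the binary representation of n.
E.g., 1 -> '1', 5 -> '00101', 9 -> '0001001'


num_bits = floor(log2(254)) + 1 = 8
leading_zeros = num_bits - 1 = 7
binary(254) = 11111110

Elias gamma(254) = '0000000' + '11111110' = 000000011111110 (15 bits)


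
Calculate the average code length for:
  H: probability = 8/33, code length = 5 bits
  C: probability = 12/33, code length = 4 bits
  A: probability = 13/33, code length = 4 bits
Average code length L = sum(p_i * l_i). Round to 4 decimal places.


Weighted contributions p_i * l_i:
  H: (8/33) * 5 = 40/33
  C: (12/33) * 4 = 48/33
  A: (13/33) * 4 = 52/33
Sum = (40 + 48 + 52)/33 = 140/33

L = 140/33 = 4.2424 bits/symbol


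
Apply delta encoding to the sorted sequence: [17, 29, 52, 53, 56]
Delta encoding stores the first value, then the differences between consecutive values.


First value: 17
Deltas:
  29 - 17 = 12
  52 - 29 = 23
  53 - 52 = 1
  56 - 53 = 3


Delta encoded: [17, 12, 23, 1, 3]


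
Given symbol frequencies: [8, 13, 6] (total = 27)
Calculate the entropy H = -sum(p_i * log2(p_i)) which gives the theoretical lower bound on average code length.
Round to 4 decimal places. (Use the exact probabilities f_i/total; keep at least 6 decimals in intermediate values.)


Per-symbol terms -p_i * log2(p_i) with p_i = f_i/27:
  p = 8/27 = 0.296296: log2(p) = -1.754888, -p*log2(p) = 0.519967
  p = 13/27 = 0.481481: log2(p) = -1.054448, -p*log2(p) = 0.507697
  p = 6/27 = 0.222222: log2(p) = -2.169925, -p*log2(p) = 0.482206
H = 0.519967 + 0.507697 + 0.482206 = 1.509870

H = 1.5099 bits/symbol


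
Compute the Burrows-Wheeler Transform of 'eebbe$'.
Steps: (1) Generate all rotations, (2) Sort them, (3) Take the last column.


Rotations (sorted):
  0: $eebbe -> last char: e
  1: bbe$ee -> last char: e
  2: be$eeb -> last char: b
  3: e$eebb -> last char: b
  4: ebbe$e -> last char: e
  5: eebbe$ -> last char: $


BWT = eebbe$


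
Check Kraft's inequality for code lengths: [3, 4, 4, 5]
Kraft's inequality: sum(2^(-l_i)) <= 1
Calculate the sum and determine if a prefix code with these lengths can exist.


Sum = 2^(-3) + 2^(-4) + 2^(-4) + 2^(-5)
    = 0.125 + 0.0625 + 0.0625 + 0.03125
    = 9/32 = 0.28125
Since 0.28125 <= 1, Kraft's inequality IS satisfied.
A prefix code with these lengths CAN exist.

Kraft sum = 0.28125. Satisfied.


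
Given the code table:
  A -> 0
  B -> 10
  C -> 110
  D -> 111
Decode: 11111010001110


Decoding:
111 -> D
110 -> C
10 -> B
0 -> A
0 -> A
111 -> D
0 -> A


Result: DCBAADA


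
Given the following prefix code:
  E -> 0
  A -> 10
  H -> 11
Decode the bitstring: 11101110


Decoding step by step:
Bits 11 -> H
Bits 10 -> A
Bits 11 -> H
Bits 10 -> A


Decoded message: HAHA


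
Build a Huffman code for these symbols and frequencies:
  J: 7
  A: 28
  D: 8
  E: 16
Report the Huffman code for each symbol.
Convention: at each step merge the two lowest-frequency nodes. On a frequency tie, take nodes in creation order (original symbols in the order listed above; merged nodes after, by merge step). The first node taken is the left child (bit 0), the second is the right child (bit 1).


Huffman tree construction:
Step 1: Merge J(7) + D(8) = 15
Step 2: Merge (J+D)(15) + E(16) = 31
Step 3: Merge A(28) + ((J+D)+E)(31) = 59
Read each symbol's code off the tree from the root (left child = 0, right child = 1).

Codes:
  J: 100 (length 3)
  A: 0 (length 1)
  D: 101 (length 3)
  E: 11 (length 2)
Average code length: 105/59 = 1.7797 bits/symbol


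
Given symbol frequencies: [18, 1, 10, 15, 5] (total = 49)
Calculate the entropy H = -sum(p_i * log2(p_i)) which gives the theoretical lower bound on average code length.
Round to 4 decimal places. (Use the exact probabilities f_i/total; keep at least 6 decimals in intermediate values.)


Per-symbol terms -p_i * log2(p_i) with p_i = f_i/49:
  p = 18/49 = 0.367347: log2(p) = -1.444785, -p*log2(p) = 0.530737
  p = 1/49 = 0.020408: log2(p) = -5.614710, -p*log2(p) = 0.114586
  p = 10/49 = 0.204082: log2(p) = -2.292782, -p*log2(p) = 0.467915
  p = 15/49 = 0.306122: log2(p) = -1.707819, -p*log2(p) = 0.522802
  p = 5/49 = 0.102041: log2(p) = -3.292782, -p*log2(p) = 0.335998
H = 0.530737 + 0.114586 + 0.467915 + 0.522802 + 0.335998 = 1.972038

H = 1.972 bits/symbol


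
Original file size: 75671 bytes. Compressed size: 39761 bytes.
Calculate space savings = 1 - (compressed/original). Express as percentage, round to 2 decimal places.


ratio = compressed/original = 39761/75671 = 0.525446
savings = 1 - ratio = 1 - 0.525446 = 0.474554
as a percentage: 0.474554 * 100 = 47.46%

Space savings = 1 - 39761/75671 = 47.46%


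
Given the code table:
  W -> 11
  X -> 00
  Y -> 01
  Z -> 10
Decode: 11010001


Decoding:
11 -> W
01 -> Y
00 -> X
01 -> Y


Result: WYXY


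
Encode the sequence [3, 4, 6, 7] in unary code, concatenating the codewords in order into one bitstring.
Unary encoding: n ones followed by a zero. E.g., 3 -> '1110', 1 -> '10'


Encode each number as n ones followed by a terminating 0:
  3 -> 1110 (4 bits)
  4 -> 11110 (5 bits)
  6 -> 1111110 (7 bits)
  7 -> 11111110 (8 bits)
Total length = 4 + 5 + 7 + 8 = 24 bits.

Unary([3, 4, 6, 7]) = 111011110111111011111110 (24 bits)


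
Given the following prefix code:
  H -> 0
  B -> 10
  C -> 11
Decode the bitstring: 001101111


Decoding step by step:
Bits 0 -> H
Bits 0 -> H
Bits 11 -> C
Bits 0 -> H
Bits 11 -> C
Bits 11 -> C


Decoded message: HHCHCC


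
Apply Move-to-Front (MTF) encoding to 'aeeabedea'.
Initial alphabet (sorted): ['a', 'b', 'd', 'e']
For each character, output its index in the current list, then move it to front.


MTF encoding:
'a': index 0 in ['a', 'b', 'd', 'e'] -> ['a', 'b', 'd', 'e']
'e': index 3 in ['a', 'b', 'd', 'e'] -> ['e', 'a', 'b', 'd']
'e': index 0 in ['e', 'a', 'b', 'd'] -> ['e', 'a', 'b', 'd']
'a': index 1 in ['e', 'a', 'b', 'd'] -> ['a', 'e', 'b', 'd']
'b': index 2 in ['a', 'e', 'b', 'd'] -> ['b', 'a', 'e', 'd']
'e': index 2 in ['b', 'a', 'e', 'd'] -> ['e', 'b', 'a', 'd']
'd': index 3 in ['e', 'b', 'a', 'd'] -> ['d', 'e', 'b', 'a']
'e': index 1 in ['d', 'e', 'b', 'a'] -> ['e', 'd', 'b', 'a']
'a': index 3 in ['e', 'd', 'b', 'a'] -> ['a', 'e', 'd', 'b']


Output: [0, 3, 0, 1, 2, 2, 3, 1, 3]


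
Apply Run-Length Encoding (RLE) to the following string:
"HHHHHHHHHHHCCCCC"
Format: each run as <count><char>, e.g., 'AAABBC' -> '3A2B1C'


Scanning runs left to right:
  i=0: run of 'H' x 11 -> '11H'
  i=11: run of 'C' x 5 -> '5C'

RLE = 11H5C


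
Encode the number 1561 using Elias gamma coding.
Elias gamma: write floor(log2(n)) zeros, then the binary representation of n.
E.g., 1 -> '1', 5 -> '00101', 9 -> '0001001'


num_bits = floor(log2(1561)) + 1 = 11
leading_zeros = num_bits - 1 = 10
binary(1561) = 11000011001

Elias gamma(1561) = '0000000000' + '11000011001' = 000000000011000011001 (21 bits)


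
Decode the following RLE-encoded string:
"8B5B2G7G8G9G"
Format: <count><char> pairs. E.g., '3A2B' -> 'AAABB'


Expanding each <count><char> pair:
  8B -> 'BBBBBBBB'
  5B -> 'BBBBB'
  2G -> 'GG'
  7G -> 'GGGGGGG'
  8G -> 'GGGGGGGG'
  9G -> 'GGGGGGGGG'

Decoded = BBBBBBBBBBBBBGGGGGGGGGGGGGGGGGGGGGGGGGG


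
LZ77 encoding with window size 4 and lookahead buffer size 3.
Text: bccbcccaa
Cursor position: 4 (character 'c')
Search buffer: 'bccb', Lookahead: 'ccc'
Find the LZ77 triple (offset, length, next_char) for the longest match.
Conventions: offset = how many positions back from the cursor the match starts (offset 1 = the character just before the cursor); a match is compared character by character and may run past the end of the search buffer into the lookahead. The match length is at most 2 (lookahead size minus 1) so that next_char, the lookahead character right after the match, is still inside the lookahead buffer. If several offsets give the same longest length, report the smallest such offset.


Try each offset into the search buffer:
  offset=1 (pos 3, char 'b'): match length 0
  offset=2 (pos 2, char 'c'): match length 1
  offset=3 (pos 1, char 'c'): match length 2
  offset=4 (pos 0, char 'b'): match length 0
Longest match has length 2 at offset 3.
next_char = character at position 4 + 2 = 6 -> 'c'

Best match: offset=3, length=2 (matching 'cc' starting at position 1)
LZ77 triple: (3, 2, 'c')


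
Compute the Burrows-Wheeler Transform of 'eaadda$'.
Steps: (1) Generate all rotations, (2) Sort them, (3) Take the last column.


Rotations (sorted):
  0: $eaadda -> last char: a
  1: a$eaadd -> last char: d
  2: aadda$e -> last char: e
  3: adda$ea -> last char: a
  4: da$eaad -> last char: d
  5: dda$eaa -> last char: a
  6: eaadda$ -> last char: $


BWT = adeada$


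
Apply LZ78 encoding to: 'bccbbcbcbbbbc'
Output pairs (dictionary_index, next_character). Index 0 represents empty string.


LZ78 encoding steps:
Dictionary: {0: ''}
Step 1: w='' (idx 0), next='b' -> output (0, 'b'), add 'b' as idx 1
Step 2: w='' (idx 0), next='c' -> output (0, 'c'), add 'c' as idx 2
Step 3: w='c' (idx 2), next='b' -> output (2, 'b'), add 'cb' as idx 3
Step 4: w='b' (idx 1), next='c' -> output (1, 'c'), add 'bc' as idx 4
Step 5: w='bc' (idx 4), next='b' -> output (4, 'b'), add 'bcb' as idx 5
Step 6: w='b' (idx 1), next='b' -> output (1, 'b'), add 'bb' as idx 6
Step 7: w='bc' (idx 4), end of input -> output (4, '')


Encoded: [(0, 'b'), (0, 'c'), (2, 'b'), (1, 'c'), (4, 'b'), (1, 'b'), (4, '')]


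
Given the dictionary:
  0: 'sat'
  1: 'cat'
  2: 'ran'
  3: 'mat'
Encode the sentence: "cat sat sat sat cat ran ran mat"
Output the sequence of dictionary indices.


Look up each word in the dictionary:
  'cat' -> 1
  'sat' -> 0
  'sat' -> 0
  'sat' -> 0
  'cat' -> 1
  'ran' -> 2
  'ran' -> 2
  'mat' -> 3

Encoded: [1, 0, 0, 0, 1, 2, 2, 3]


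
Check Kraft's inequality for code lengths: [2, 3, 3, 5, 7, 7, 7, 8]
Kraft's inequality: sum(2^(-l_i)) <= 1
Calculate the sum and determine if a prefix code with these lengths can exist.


Sum = 2^(-2) + 2^(-3) + 2^(-3) + 2^(-5) + 2^(-7) + 2^(-7) + 2^(-7) + 2^(-8)
    = 0.25 + 0.125 + 0.125 + 0.03125 + 0.0078125 + 0.0078125 + 0.0078125 + 0.00390625
    = 143/256 = 0.55859375
Since 0.55859375 <= 1, Kraft's inequality IS satisfied.
A prefix code with these lengths CAN exist.

Kraft sum = 0.55859375. Satisfied.


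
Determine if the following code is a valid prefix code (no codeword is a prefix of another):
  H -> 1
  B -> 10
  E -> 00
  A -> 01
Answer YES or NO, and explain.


Checking each pair (does one codeword prefix another?):
  H='1' vs B='10': prefix -- VIOLATION

NO -- this is NOT a valid prefix code. H (1) is a prefix of B (10).


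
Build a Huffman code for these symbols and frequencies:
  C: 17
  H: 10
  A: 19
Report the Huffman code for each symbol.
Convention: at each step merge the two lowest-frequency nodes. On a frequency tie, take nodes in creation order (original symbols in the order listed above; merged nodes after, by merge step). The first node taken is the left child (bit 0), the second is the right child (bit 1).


Huffman tree construction:
Step 1: Merge H(10) + C(17) = 27
Step 2: Merge A(19) + (H+C)(27) = 46
Read each symbol's code off the tree from the root (left child = 0, right child = 1).

Codes:
  C: 11 (length 2)
  H: 10 (length 2)
  A: 0 (length 1)
Average code length: 73/46 = 1.5870 bits/symbol


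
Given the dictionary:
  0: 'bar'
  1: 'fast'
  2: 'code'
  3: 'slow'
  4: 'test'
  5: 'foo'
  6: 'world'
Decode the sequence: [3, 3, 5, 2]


Look up each index in the dictionary:
  3 -> 'slow'
  3 -> 'slow'
  5 -> 'foo'
  2 -> 'code'

Decoded: "slow slow foo code"


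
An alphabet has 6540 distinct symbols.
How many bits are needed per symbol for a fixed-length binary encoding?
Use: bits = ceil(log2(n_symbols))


log2(6540) = 12.6751
Bracket: 2^12 = 4096 < 6540 <= 2^13 = 8192
So ceil(log2(6540)) = 13

bits = ceil(log2(6540)) = ceil(12.6751) = 13 bits


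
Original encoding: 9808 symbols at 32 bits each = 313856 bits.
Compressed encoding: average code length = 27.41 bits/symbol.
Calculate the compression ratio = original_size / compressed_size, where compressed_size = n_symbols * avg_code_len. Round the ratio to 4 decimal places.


original_size = n_symbols * orig_bits = 9808 * 32 = 313856 bits
compressed_size = n_symbols * avg_code_len = 9808 * 27.41 = 268837.28 bits
ratio = original_size / compressed_size = 313856 / 268837.28 = 1.1675

Compression ratio = 1.1675


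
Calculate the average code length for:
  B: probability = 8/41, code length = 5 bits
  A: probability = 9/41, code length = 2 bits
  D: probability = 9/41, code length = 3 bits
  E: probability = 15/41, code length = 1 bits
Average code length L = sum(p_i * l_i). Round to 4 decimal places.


Weighted contributions p_i * l_i:
  B: (8/41) * 5 = 40/41
  A: (9/41) * 2 = 18/41
  D: (9/41) * 3 = 27/41
  E: (15/41) * 1 = 15/41
Sum = (40 + 18 + 27 + 15)/41 = 100/41

L = 100/41 = 2.4390 bits/symbol


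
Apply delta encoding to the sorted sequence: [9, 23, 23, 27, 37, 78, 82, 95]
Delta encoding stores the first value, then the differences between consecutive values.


First value: 9
Deltas:
  23 - 9 = 14
  23 - 23 = 0
  27 - 23 = 4
  37 - 27 = 10
  78 - 37 = 41
  82 - 78 = 4
  95 - 82 = 13


Delta encoded: [9, 14, 0, 4, 10, 41, 4, 13]


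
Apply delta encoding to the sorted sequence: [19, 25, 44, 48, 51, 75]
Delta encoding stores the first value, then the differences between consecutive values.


First value: 19
Deltas:
  25 - 19 = 6
  44 - 25 = 19
  48 - 44 = 4
  51 - 48 = 3
  75 - 51 = 24


Delta encoded: [19, 6, 19, 4, 3, 24]


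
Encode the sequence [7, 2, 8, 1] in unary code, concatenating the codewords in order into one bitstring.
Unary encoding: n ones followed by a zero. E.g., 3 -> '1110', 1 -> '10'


Encode each number as n ones followed by a terminating 0:
  7 -> 11111110 (8 bits)
  2 -> 110 (3 bits)
  8 -> 111111110 (9 bits)
  1 -> 10 (2 bits)
Total length = 8 + 3 + 9 + 2 = 22 bits.

Unary([7, 2, 8, 1]) = 1111111011011111111010 (22 bits)


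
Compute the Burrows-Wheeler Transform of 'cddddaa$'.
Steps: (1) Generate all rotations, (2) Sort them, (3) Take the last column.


Rotations (sorted):
  0: $cddddaa -> last char: a
  1: a$cdddda -> last char: a
  2: aa$cdddd -> last char: d
  3: cddddaa$ -> last char: $
  4: daa$cddd -> last char: d
  5: ddaa$cdd -> last char: d
  6: dddaa$cd -> last char: d
  7: ddddaa$c -> last char: c


BWT = aad$dddc


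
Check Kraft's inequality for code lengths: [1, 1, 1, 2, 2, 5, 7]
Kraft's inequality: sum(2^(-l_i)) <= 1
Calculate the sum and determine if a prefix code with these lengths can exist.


Sum = 2^(-1) + 2^(-1) + 2^(-1) + 2^(-2) + 2^(-2) + 2^(-5) + 2^(-7)
    = 0.5 + 0.5 + 0.5 + 0.25 + 0.25 + 0.03125 + 0.0078125
    = 261/128 = 2.0390625
Since 2.0390625 > 1, Kraft's inequality is NOT satisfied.
A prefix code with these lengths CANNOT exist.

Kraft sum = 2.0390625. Not satisfied.


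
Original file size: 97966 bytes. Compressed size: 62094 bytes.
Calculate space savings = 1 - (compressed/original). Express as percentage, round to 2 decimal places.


ratio = compressed/original = 62094/97966 = 0.633832
savings = 1 - ratio = 1 - 0.633832 = 0.366168
as a percentage: 0.366168 * 100 = 36.62%

Space savings = 1 - 62094/97966 = 36.62%


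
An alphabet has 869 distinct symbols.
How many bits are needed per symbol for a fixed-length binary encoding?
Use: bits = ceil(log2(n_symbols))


log2(869) = 9.7632
Bracket: 2^9 = 512 < 869 <= 2^10 = 1024
So ceil(log2(869)) = 10

bits = ceil(log2(869)) = ceil(9.7632) = 10 bits


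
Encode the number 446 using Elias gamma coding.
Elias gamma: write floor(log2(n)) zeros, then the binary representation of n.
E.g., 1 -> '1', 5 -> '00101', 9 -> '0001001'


num_bits = floor(log2(446)) + 1 = 9
leading_zeros = num_bits - 1 = 8
binary(446) = 110111110

Elias gamma(446) = '00000000' + '110111110' = 00000000110111110 (17 bits)


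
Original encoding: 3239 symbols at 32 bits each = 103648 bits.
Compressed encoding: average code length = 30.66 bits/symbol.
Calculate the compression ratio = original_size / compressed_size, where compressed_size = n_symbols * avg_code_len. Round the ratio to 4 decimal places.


original_size = n_symbols * orig_bits = 3239 * 32 = 103648 bits
compressed_size = n_symbols * avg_code_len = 3239 * 30.66 = 99307.74 bits
ratio = original_size / compressed_size = 103648 / 99307.74 = 1.0437

Compression ratio = 1.0437


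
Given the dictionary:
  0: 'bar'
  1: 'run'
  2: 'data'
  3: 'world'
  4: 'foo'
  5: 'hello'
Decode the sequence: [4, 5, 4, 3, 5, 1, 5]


Look up each index in the dictionary:
  4 -> 'foo'
  5 -> 'hello'
  4 -> 'foo'
  3 -> 'world'
  5 -> 'hello'
  1 -> 'run'
  5 -> 'hello'

Decoded: "foo hello foo world hello run hello"


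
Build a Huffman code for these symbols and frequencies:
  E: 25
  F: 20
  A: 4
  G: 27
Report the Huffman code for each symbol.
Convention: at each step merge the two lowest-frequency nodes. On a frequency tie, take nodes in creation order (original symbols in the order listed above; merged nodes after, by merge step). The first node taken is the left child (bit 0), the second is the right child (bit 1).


Huffman tree construction:
Step 1: Merge A(4) + F(20) = 24
Step 2: Merge (A+F)(24) + E(25) = 49
Step 3: Merge G(27) + ((A+F)+E)(49) = 76
Read each symbol's code off the tree from the root (left child = 0, right child = 1).

Codes:
  E: 11 (length 2)
  F: 101 (length 3)
  A: 100 (length 3)
  G: 0 (length 1)
Average code length: 149/76 = 1.9605 bits/symbol
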